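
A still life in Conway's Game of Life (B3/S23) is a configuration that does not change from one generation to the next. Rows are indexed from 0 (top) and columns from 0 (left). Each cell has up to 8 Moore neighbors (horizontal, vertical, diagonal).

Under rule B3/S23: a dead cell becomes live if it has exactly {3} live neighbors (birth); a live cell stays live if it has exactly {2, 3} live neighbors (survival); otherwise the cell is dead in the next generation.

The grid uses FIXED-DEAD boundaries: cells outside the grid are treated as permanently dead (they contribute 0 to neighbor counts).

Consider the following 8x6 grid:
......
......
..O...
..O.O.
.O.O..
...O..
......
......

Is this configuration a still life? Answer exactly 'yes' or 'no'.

Compute generation 1 and compare to generation 0 (given above):
Generation 1:
......
......
...O..
.OO...
...OO.
..O...
......
......
Cell (2,2) differs: gen0=1 vs gen1=0 -> NOT a still life.

Answer: no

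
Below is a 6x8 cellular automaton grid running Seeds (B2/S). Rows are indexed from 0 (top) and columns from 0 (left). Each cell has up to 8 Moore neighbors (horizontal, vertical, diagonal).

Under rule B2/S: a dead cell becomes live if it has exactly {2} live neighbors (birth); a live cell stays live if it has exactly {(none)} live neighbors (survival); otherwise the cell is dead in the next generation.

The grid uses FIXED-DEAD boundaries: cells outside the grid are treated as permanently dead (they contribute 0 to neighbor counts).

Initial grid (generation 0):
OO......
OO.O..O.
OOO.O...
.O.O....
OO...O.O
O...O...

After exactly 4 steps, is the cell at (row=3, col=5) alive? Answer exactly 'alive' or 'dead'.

Simulating step by step:
Generation 0 (given above): 18 live cells
Generation 1: 9 live cells
........
....OO..
.....O..
.....OO.
...O..O.
.....OO.
Generation 2: 6 live cells
....OO..
......O.
........
.......O
........
....O..O
Generation 3: 6 live cells
......O.
....O...
......OO
........
......OO
........
Generation 4: 5 live cells
.....O..
........
.....O..
.....O..
........
......OO

Cell (3,5) at generation 4: 1 -> alive

Answer: alive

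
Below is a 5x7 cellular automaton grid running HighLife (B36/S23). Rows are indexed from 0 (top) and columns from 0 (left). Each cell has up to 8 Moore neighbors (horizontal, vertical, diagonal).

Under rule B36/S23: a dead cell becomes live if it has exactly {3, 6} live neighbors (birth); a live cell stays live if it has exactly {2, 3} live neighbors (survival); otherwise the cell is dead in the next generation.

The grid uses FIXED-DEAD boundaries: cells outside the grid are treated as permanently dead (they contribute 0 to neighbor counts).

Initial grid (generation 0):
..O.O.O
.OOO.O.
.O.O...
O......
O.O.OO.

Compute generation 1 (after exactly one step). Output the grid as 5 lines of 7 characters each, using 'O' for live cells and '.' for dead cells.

Answer: .OO.OO.
.O...O.
OO.OO..
O.OOO..
.O.....

Derivation:
Simulating step by step:
Generation 0 (given above): 14 live cells
Generation 1: 15 live cells
(generation 1 grid is the final answer)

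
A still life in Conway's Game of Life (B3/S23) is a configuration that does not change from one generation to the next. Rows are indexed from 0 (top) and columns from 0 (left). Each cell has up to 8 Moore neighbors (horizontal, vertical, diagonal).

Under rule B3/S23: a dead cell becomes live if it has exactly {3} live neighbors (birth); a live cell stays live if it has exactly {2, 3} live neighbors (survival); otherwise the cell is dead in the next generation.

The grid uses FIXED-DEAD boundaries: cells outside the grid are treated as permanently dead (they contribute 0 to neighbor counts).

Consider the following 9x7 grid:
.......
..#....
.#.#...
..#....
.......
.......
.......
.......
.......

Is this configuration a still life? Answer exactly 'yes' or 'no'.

Compute generation 1 and compare to generation 0 (given above):
Generation 1:
.......
..#....
.#.#...
..#....
.......
.......
.......
.......
.......
The grids are IDENTICAL -> still life.

Answer: yes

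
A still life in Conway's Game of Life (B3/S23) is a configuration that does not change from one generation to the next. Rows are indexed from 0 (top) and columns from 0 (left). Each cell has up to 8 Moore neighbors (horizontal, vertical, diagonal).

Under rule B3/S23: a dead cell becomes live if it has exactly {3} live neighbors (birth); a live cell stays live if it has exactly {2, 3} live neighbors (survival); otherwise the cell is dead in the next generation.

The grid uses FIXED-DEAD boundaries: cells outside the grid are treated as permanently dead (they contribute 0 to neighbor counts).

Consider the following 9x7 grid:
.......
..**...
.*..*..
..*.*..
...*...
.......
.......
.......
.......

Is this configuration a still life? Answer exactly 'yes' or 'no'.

Compute generation 1 and compare to generation 0 (given above):
Generation 1:
.......
..**...
.*..*..
..*.*..
...*...
.......
.......
.......
.......
The grids are IDENTICAL -> still life.

Answer: yes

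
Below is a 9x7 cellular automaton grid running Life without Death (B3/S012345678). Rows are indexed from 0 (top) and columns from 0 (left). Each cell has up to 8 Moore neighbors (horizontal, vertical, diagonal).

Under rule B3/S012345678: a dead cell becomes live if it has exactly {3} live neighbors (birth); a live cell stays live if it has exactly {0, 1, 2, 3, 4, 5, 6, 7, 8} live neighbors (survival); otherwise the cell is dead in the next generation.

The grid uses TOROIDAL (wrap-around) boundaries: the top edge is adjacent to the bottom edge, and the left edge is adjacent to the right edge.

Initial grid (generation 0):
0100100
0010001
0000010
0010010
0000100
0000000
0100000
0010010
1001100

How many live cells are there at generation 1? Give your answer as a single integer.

Answer: 26

Derivation:
Simulating step by step:
Generation 0 (given above): 14 live cells
Generation 1: 26 live cells
1110110
0010011
0000011
0010110
0000100
0000000
0100000
0111110
1111110
Population at generation 1: 26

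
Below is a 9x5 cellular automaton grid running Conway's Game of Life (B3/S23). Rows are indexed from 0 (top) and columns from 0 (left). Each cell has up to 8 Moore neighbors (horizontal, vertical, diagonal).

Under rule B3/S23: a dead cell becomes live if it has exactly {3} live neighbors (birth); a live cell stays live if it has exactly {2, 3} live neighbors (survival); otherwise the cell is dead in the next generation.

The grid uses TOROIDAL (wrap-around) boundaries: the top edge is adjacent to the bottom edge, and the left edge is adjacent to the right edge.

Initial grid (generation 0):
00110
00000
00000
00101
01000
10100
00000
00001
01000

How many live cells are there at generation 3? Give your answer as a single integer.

Answer: 8

Derivation:
Simulating step by step:
Generation 0 (given above): 9 live cells
Generation 1: 8 live cells
00100
00000
00000
00000
11110
01000
00000
00000
00110
Generation 2: 11 live cells
00110
00000
00000
01100
11100
11000
00000
00000
00110
Generation 3: 8 live cells
00110
00000
00000
10100
00000
10100
00000
00000
00110
Population at generation 3: 8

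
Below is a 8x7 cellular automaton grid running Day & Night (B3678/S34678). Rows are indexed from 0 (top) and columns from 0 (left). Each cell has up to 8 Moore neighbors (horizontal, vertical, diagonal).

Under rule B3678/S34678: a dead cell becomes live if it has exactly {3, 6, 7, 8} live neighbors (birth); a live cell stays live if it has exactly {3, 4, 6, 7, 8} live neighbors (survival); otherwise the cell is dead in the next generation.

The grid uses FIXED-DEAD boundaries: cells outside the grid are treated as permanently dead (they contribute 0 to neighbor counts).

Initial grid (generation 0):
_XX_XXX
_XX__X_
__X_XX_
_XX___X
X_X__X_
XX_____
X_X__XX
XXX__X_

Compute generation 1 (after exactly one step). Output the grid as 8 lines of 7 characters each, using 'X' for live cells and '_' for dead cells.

Answer: _XXX_X_
_XX____
__X__XX
_XX_X__
XXX____
X_X__XX
XXX____
_X____X

Derivation:
Simulating step by step:
Generation 0 (given above): 27 live cells
Generation 1: 24 live cells
(generation 1 grid is the final answer)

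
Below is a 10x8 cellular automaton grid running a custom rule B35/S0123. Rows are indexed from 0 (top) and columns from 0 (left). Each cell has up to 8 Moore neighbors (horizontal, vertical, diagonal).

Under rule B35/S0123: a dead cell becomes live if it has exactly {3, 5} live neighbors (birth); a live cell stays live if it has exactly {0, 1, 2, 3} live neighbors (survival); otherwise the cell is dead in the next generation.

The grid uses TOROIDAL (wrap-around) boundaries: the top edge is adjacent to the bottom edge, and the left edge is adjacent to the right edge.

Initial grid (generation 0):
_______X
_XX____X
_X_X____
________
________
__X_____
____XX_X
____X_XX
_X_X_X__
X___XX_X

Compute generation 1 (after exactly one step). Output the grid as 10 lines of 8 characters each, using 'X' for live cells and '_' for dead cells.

Simulating step by step:
Generation 0 (given above): 20 live cells
Generation 1: 26 live cells
(generation 1 grid is the final answer)

Answer: XX_____X
_XX____X
XX_X____
________
________
__X_____
___XXX_X
X__X_X_X
_X_XX_X_
X___XX_X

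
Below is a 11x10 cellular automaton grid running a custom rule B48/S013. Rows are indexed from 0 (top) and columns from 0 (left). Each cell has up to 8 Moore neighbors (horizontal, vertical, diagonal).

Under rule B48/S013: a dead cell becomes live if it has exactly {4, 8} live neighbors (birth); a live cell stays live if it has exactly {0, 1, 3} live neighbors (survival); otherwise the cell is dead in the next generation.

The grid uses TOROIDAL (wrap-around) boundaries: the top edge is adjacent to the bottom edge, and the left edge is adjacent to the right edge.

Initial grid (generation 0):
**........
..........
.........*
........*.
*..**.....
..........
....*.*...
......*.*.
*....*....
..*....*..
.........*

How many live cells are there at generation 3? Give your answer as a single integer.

Answer: 15

Derivation:
Simulating step by step:
Generation 0 (given above): 16 live cells
Generation 1: 15 live cells
.*........
..........
.........*
........*.
*..**.....
..........
....*.*...
.....*..*.
*....*....
..*....*..
.........*
Generation 2: 15 live cells
.*........
..........
.........*
........*.
*..**.....
..........
....*.*...
.....*..*.
*....*....
..*....*..
.........*
Generation 3: 15 live cells
.*........
..........
.........*
........*.
*..**.....
..........
....*.*...
.....*..*.
*....*....
..*....*..
.........*
Population at generation 3: 15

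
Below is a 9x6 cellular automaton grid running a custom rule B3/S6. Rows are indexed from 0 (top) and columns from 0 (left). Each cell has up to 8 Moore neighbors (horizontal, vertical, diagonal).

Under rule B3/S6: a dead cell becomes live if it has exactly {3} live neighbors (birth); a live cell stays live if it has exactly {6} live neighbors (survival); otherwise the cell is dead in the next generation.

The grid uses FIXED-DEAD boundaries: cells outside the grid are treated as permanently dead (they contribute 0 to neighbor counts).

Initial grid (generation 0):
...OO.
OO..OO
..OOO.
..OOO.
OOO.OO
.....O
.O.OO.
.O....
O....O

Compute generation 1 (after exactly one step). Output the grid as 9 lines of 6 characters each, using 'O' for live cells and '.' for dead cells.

Simulating step by step:
Generation 0 (given above): 24 live cells
Generation 1: 7 live cells
(generation 1 grid is the final answer)

Answer: .....O
......
...O..
......
......
O.....
..O...
O.O.O.
......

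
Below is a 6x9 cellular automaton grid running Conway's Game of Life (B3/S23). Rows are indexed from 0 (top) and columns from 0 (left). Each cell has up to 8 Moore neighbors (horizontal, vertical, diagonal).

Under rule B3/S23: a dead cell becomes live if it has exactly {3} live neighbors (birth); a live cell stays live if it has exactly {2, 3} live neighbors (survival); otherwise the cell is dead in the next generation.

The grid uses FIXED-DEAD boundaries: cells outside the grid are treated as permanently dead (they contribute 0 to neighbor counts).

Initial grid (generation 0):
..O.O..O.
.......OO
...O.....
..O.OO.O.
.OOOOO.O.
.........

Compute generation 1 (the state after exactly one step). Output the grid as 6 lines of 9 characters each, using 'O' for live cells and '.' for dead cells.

Simulating step by step:
Generation 0 (given above): 16 live cells
Generation 1: 18 live cells
(generation 1 grid is the final answer)

Answer: .......OO
...O...OO
...OO.OOO
.O...O...
.OO..O...
..OOO....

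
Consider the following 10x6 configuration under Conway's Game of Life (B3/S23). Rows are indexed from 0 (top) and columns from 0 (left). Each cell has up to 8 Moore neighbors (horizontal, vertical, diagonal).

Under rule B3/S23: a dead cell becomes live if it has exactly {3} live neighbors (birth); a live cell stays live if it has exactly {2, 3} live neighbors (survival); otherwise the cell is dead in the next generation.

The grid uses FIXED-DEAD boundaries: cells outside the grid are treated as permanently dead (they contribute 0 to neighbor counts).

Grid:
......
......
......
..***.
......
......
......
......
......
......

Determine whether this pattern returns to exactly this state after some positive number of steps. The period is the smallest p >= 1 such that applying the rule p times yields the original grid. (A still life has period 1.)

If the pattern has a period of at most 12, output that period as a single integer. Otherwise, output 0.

Simulating and comparing each generation to the original:
Gen 0 (original, given above): 3 live cells
Gen 1: 3 live cells, differs from original
Gen 2: 3 live cells, MATCHES original -> period = 2

Answer: 2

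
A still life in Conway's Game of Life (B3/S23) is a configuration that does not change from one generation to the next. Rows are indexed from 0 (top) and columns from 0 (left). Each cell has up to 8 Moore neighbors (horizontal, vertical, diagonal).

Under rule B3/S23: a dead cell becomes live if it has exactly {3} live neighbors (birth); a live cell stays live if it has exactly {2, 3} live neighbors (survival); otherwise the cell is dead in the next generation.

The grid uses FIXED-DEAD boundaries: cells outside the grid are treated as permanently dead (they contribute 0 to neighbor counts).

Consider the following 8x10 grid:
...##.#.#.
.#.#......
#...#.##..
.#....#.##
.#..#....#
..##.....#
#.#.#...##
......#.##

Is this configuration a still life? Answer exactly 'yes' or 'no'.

Compute generation 1 and compare to generation 0 (given above):
Generation 1:
..###.....
..##..#...
###..####.
##....#.##
.#.#.....#
..#.#....#
.##....#..
.......###
Cell (0,2) differs: gen0=0 vs gen1=1 -> NOT a still life.

Answer: no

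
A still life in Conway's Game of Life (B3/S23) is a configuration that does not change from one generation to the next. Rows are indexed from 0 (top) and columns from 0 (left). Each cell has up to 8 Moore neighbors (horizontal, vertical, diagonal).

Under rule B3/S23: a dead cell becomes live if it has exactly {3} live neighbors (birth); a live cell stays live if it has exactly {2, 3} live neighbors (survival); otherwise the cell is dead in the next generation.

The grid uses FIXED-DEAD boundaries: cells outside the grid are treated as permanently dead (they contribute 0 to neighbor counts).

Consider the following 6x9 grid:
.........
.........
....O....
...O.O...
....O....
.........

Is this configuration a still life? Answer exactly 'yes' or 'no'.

Answer: yes

Derivation:
Compute generation 1 and compare to generation 0 (given above):
Generation 1:
.........
.........
....O....
...O.O...
....O....
.........
The grids are IDENTICAL -> still life.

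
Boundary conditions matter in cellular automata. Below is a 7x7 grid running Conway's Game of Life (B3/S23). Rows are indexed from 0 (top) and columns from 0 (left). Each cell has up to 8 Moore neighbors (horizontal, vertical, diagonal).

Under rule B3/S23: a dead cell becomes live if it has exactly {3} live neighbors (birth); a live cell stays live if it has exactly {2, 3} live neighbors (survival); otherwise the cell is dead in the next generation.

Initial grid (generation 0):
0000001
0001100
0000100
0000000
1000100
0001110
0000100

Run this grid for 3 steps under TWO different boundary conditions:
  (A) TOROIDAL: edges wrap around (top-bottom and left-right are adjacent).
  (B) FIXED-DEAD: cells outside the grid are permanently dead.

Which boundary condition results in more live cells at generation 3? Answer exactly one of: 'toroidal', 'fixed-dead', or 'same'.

Answer: toroidal

Derivation:
Under TOROIDAL boundary, generation 3:
0111000
0011000
0000100
0000011
0000011
0011100
0111000
Population = 16

Under FIXED-DEAD boundary, generation 3:
0000100
0001010
0000011
0000011
0000111
0011011
0000000
Population = 14

Comparison: toroidal=16, fixed-dead=14 -> toroidal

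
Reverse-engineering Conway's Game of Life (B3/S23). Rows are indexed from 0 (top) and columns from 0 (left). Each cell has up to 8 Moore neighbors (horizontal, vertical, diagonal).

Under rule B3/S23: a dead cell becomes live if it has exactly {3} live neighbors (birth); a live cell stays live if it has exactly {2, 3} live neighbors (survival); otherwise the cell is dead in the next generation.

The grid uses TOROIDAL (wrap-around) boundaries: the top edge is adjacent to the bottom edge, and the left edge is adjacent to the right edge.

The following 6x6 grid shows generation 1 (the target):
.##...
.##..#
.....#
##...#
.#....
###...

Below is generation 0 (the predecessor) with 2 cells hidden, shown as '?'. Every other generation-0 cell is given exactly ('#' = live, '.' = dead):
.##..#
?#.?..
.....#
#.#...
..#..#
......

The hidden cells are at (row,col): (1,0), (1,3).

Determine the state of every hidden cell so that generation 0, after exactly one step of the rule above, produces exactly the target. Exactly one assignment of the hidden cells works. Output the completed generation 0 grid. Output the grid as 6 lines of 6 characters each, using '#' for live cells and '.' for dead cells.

Hidden generation-0 cells (in order): (1,0), (1,3).
A hidden cell only influences target cells in its own 3x3 neighborhood. Try each of the 2^2 = 4 assignments, step the completed generation 0 forward once under B3/S23, and compare with the target:
  (1,0)=. (1,3)=. -> step gives (0,0)='#' but target has '.' -> reject
  (1,0)=. (1,3)=# -> step gives (0,0)='#' but target has '.' -> reject
  (1,0)=# (1,3)=. -> step reproduces the target at every cell -> ACCEPT
  (1,0)=# (1,3)=# -> step gives (1,2)='.' but target has '#' -> reject
Unique solution: (1,0)=live, (1,3)=dead.
Check: live-neighbor counts of every cell in the completed generation 0:
432111
433123
442112
231223
231211
333222
Applying B3/S23 to generation 0 with these counts gives:
.##...
.##..#
.....#
##...#
.#....
###...
which matches the target exactly.

Answer: .##..#
##....
.....#
#.#...
..#..#
......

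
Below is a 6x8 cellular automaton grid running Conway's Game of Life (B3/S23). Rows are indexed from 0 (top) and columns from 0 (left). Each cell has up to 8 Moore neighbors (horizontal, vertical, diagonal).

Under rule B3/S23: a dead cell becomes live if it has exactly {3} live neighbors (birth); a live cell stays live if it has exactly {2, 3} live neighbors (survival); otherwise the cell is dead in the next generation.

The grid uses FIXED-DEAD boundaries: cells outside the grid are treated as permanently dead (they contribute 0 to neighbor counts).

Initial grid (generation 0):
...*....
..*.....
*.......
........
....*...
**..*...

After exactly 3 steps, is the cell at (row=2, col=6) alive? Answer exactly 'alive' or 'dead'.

Answer: dead

Derivation:
Simulating step by step:
Generation 0 (given above): 7 live cells
Generation 1: 0 live cells
........
........
........
........
........
........
Generation 2: 0 live cells
........
........
........
........
........
........
Generation 3: 0 live cells
........
........
........
........
........
........

Cell (2,6) at generation 3: 0 -> dead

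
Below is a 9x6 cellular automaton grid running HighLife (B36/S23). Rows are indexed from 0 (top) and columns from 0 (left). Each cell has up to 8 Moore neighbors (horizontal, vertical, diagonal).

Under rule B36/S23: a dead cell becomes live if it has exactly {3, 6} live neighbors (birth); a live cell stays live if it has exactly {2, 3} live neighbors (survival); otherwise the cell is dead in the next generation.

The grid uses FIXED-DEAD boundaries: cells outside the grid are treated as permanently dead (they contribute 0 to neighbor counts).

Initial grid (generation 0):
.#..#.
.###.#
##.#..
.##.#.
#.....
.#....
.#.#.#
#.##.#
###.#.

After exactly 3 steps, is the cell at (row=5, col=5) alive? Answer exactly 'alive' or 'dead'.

Simulating step by step:
Generation 0 (given above): 25 live cells
Generation 1: 21 live cells
.#.##.
...#..
#.....
..##..
#.#...
###...
##.#..
##...#
#.#.#.
Generation 2: 16 live cells
..###.
..###.
..##..
..##..
##....
...#..
......
...##.
#.....
Generation 3: 9 live cells
..#.#.
.#....
.#....
...#..
.#.#..
......
...##.
......
......

Cell (5,5) at generation 3: 0 -> dead

Answer: dead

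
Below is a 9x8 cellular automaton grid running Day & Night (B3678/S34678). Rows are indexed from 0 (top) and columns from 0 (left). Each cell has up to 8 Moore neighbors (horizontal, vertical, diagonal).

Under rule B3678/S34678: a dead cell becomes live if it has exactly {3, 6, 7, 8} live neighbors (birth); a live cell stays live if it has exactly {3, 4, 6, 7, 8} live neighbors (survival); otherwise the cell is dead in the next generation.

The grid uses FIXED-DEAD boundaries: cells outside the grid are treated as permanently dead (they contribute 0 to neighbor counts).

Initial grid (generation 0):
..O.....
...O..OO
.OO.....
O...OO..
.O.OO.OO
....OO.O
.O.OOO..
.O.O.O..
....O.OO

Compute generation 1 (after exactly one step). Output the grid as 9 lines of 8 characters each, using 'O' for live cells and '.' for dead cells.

Answer: ........
.O......
...OOOO.
....OOO.
...O.OO.
....O...
...OOO..
...OOO..
.....O..

Derivation:
Simulating step by step:
Generation 0 (given above): 27 live cells
Generation 1: 19 live cells
(generation 1 grid is the final answer)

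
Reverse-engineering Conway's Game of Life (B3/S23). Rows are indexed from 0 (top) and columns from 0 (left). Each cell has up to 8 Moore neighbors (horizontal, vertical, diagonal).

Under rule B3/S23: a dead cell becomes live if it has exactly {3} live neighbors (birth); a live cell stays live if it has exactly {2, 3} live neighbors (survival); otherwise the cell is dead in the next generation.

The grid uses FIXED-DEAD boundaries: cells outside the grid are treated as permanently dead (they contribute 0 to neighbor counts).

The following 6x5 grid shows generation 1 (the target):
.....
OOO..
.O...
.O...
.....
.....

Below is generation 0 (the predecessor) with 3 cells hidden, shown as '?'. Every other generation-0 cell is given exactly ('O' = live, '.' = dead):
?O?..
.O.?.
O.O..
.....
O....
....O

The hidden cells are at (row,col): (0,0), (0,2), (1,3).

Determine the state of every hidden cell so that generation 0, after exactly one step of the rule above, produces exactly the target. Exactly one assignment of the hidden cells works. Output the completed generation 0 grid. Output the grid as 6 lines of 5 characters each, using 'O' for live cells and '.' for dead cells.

Hidden generation-0 cells (in order): (0,0), (0,2), (1,3).
A hidden cell only influences target cells in its own 3x3 neighborhood. Try each of the 2^3 = 8 assignments, step the completed generation 0 forward once under B3/S23, and compare with the target:
  (0,0)=. (0,2)=. (1,3)=. -> step reproduces the target at every cell -> ACCEPT
  (0,0)=. (0,2)=. (1,3)=O -> step gives (0,2)='O' but target has '.' -> reject
  (0,0)=. (0,2)=O (1,3)=. -> step gives (0,1)='O' but target has '.' -> reject
  (0,0)=. (0,2)=O (1,3)=O -> step gives (0,1)='O' but target has '.' -> reject
  (0,0)=O (0,2)=. (1,3)=. -> step gives (0,0)='O' but target has '.' -> reject
  (0,0)=O (0,2)=. (1,3)=O -> step gives (0,0)='O' but target has '.' -> reject
  (0,0)=O (0,2)=O (1,3)=. -> step gives (0,0)='O' but target has '.' -> reject
  (0,0)=O (0,2)=O (1,3)=O -> step gives (0,0)='O' but target has '.' -> reject
Unique solution: (0,0)=dead, (0,2)=dead, (1,3)=dead.
Check: live-neighbor counts of every cell in the completed generation 0:
21200
33310
13110
23110
01011
11010
Applying B3/S23 to generation 0 with these counts gives:
.....
OOO..
.O...
.O...
.....
.....
which matches the target exactly.

Answer: .O...
.O...
O.O..
.....
O....
....O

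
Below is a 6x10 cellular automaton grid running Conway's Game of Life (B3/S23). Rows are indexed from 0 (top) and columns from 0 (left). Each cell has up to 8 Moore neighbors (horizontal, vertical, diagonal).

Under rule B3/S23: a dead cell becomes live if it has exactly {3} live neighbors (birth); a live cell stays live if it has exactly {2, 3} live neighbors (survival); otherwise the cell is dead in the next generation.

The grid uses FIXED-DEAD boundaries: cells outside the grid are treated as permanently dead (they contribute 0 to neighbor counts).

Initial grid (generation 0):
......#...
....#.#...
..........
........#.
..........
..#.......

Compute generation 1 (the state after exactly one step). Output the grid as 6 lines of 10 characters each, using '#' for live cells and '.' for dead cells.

Answer: .....#....
.....#....
..........
..........
..........
..........

Derivation:
Simulating step by step:
Generation 0 (given above): 5 live cells
Generation 1: 2 live cells
(generation 1 grid is the final answer)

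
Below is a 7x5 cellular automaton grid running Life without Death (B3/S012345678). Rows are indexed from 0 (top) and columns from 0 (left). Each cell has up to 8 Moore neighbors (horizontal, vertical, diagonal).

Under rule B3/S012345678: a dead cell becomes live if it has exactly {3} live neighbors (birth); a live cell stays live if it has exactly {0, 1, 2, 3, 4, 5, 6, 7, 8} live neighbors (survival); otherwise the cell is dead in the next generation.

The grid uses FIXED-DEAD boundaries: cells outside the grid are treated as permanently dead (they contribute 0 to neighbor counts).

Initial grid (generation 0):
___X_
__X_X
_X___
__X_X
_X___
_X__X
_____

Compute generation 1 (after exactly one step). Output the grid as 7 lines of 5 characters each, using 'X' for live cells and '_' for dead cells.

Answer: ___X_
__XXX
_XX__
_XX_X
_XXX_
_X__X
_____

Derivation:
Simulating step by step:
Generation 0 (given above): 9 live cells
Generation 1: 14 live cells
(generation 1 grid is the final answer)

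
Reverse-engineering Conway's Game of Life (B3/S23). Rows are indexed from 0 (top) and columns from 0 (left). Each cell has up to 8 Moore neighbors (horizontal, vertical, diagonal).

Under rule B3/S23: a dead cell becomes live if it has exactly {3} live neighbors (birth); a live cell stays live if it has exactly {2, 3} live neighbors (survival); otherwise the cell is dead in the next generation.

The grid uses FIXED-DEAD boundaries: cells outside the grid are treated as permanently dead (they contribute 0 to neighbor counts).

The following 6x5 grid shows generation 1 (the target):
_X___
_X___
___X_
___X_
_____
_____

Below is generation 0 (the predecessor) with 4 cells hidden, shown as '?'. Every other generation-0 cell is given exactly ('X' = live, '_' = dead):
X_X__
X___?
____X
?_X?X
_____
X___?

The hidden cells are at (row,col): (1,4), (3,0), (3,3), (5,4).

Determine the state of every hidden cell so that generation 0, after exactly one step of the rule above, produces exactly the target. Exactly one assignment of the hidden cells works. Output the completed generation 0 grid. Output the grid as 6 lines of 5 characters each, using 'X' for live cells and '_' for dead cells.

Hidden generation-0 cells (in order): (1,4), (3,0), (3,3), (5,4).
A hidden cell only influences target cells in its own 3x3 neighborhood. Try each of the 2^4 = 16 assignments, step the completed generation 0 forward once under B3/S23, and compare with the target:
  (1,4)=_ (3,0)=_ (3,3)=_ (5,4)=_ -> step reproduces the target at every cell -> ACCEPT
  (1,4)=_ (3,0)=_ (3,3)=_ (5,4)=X -> step gives (4,3)='X' but target has '_' -> reject
  (1,4)=_ (3,0)=_ (3,3)=X (5,4)=_ -> step gives (2,3)='_' but target has 'X' -> reject
  (1,4)=_ (3,0)=_ (3,3)=X (5,4)=X -> step gives (2,3)='_' but target has 'X' -> reject
  (1,4)=_ (3,0)=X (3,3)=_ (5,4)=_ -> step gives (2,1)='X' but target has '_' -> reject
  (1,4)=_ (3,0)=X (3,3)=_ (5,4)=X -> step gives (2,1)='X' but target has '_' -> reject
  (1,4)=_ (3,0)=X (3,3)=X (5,4)=_ -> step gives (2,1)='X' but target has '_' -> reject
  (1,4)=_ (3,0)=X (3,3)=X (5,4)=X -> step gives (2,1)='X' but target has '_' -> reject
  (1,4)=X (3,0)=_ (3,3)=_ (5,4)=_ -> step gives (1,3)='X' but target has '_' -> reject
  (1,4)=X (3,0)=_ (3,3)=_ (5,4)=X -> step gives (1,3)='X' but target has '_' -> reject
  (1,4)=X (3,0)=_ (3,3)=X (5,4)=_ -> step gives (1,3)='X' but target has '_' -> reject
  (1,4)=X (3,0)=_ (3,3)=X (5,4)=X -> step gives (1,3)='X' but target has '_' -> reject
  (1,4)=X (3,0)=X (3,3)=_ (5,4)=_ -> step gives (1,3)='X' but target has '_' -> reject
  (1,4)=X (3,0)=X (3,3)=_ (5,4)=X -> step gives (1,3)='X' but target has '_' -> reject
  (1,4)=X (3,0)=X (3,3)=X (5,4)=_ -> step gives (1,3)='X' but target has '_' -> reject
  (1,4)=X (3,0)=X (3,3)=X (5,4)=X -> step gives (1,3)='X' but target has '_' -> reject
Unique solution: (1,4)=dead, (3,0)=dead, (3,3)=dead, (5,4)=dead.
Check: live-neighbor counts of every cell in the completed generation 0:
13010
13121
12131
01031
12121
01000
Applying B3/S23 to generation 0 with these counts gives:
_X___
_X___
___X_
___X_
_____
_____
which matches the target exactly.

Answer: X_X__
X____
____X
__X_X
_____
X____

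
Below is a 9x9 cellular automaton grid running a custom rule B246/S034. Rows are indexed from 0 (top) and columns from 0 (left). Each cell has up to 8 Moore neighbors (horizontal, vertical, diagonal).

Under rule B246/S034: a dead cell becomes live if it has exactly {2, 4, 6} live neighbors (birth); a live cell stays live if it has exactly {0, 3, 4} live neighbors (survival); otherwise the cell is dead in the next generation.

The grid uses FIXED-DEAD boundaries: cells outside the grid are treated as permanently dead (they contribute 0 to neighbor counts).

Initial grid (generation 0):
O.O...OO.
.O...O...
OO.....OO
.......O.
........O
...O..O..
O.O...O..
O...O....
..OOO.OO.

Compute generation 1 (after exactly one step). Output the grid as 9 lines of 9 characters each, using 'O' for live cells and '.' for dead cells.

Answer: .....O...
OO....OO.
..O......
OO....OOO
......O..
.OO..O...
....O..O.
.O...O...
.O.O.....

Derivation:
Simulating step by step:
Generation 0 (given above): 24 live cells
Generation 1: 21 live cells
(generation 1 grid is the final answer)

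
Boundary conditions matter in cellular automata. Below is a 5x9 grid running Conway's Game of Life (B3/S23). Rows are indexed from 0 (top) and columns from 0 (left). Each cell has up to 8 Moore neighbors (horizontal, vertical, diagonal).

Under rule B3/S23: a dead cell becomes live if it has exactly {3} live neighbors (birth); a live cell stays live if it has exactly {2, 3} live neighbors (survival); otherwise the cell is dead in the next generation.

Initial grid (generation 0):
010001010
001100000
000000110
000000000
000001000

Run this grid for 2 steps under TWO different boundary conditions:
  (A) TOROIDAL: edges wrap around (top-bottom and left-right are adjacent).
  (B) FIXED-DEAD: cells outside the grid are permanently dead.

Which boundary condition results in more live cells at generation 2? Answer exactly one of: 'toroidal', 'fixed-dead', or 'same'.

Answer: toroidal

Derivation:
Under TOROIDAL boundary, generation 2:
000101110
000100000
000000000
000000000
000000110
Population = 7

Under FIXED-DEAD boundary, generation 2:
000000000
000000000
000000000
000000000
000000000
Population = 0

Comparison: toroidal=7, fixed-dead=0 -> toroidal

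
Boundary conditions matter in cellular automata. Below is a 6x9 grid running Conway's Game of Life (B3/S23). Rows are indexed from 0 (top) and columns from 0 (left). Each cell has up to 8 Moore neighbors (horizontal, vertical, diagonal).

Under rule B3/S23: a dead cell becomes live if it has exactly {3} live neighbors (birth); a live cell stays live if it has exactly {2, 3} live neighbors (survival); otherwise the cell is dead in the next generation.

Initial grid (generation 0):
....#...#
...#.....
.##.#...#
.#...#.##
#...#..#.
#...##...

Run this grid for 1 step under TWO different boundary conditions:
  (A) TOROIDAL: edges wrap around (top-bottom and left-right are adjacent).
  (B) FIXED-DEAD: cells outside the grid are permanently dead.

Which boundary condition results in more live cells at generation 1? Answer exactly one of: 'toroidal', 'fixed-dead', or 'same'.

Under TOROIDAL boundary, generation 1:
...###...
#.###....
.####..##
.#######.
##..#..#.
#..###...
Population = 28

Under FIXED-DEAD boundary, generation 1:
.........
..###....
.####..##
#########
##..#..##
....##...
Population = 25

Comparison: toroidal=28, fixed-dead=25 -> toroidal

Answer: toroidal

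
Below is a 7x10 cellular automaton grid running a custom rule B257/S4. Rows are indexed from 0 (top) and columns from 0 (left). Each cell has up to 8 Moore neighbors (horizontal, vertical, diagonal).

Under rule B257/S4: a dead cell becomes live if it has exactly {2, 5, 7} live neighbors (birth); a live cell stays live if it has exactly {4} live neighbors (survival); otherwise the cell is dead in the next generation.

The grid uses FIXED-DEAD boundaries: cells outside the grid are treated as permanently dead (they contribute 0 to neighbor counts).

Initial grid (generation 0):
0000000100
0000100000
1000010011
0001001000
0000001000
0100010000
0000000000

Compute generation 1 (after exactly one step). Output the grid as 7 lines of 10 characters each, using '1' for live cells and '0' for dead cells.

Simulating step by step:
Generation 0 (given above): 11 live cells
Generation 1: 14 live cells
(generation 1 grid is the final answer)

Answer: 0000000000
0000011101
0001001100
0000100011
0010100100
0000001000
0000000000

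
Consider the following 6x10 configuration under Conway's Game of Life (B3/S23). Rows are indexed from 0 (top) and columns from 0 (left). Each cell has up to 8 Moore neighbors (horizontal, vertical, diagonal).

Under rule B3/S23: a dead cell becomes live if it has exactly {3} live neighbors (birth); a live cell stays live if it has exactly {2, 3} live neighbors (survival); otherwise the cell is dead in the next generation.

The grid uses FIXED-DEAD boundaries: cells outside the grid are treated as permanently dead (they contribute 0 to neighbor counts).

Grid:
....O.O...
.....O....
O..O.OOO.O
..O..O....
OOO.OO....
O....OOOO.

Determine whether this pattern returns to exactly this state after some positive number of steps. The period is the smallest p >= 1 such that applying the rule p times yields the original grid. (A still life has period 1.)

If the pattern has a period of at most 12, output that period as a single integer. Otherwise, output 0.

Answer: 0

Derivation:
Simulating and comparing each generation to the original:
Gen 0 (original, given above): 21 live cells
Gen 1: 15 live cells, differs from original
Gen 2: 12 live cells, differs from original
Gen 3: 10 live cells, differs from original
Gen 4: 10 live cells, differs from original
Gen 5: 10 live cells, differs from original
Gen 6: 10 live cells, differs from original
Gen 7: 10 live cells, differs from original
Gen 8: 10 live cells, differs from original
Gen 9: 10 live cells, differs from original
Gen 10: 10 live cells, differs from original
Gen 11: 10 live cells, differs from original
Gen 12: 10 live cells, differs from original
No period found within 12 steps.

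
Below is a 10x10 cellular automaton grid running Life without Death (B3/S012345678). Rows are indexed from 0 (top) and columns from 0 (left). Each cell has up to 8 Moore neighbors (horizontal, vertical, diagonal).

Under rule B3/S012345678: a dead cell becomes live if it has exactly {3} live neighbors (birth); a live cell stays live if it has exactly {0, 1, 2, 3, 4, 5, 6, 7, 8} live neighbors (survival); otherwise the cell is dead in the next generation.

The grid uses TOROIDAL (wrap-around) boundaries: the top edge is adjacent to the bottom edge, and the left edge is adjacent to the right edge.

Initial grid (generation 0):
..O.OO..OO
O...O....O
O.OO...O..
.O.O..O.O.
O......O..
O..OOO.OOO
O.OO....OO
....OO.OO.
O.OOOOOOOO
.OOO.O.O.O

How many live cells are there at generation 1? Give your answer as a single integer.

Simulating step by step:
Generation 0 (given above): 49 live cells
Generation 1: 63 live cells
..O.OOO.OO
O.O.OO...O
O.OOO..OO.
OO.O..O.OO
OOOO.O.O..
O.OOOOOOOO
OOOO....OO
....OO.OO.
O.OOOOOOOO
.OOO.O.O.O
Population at generation 1: 63

Answer: 63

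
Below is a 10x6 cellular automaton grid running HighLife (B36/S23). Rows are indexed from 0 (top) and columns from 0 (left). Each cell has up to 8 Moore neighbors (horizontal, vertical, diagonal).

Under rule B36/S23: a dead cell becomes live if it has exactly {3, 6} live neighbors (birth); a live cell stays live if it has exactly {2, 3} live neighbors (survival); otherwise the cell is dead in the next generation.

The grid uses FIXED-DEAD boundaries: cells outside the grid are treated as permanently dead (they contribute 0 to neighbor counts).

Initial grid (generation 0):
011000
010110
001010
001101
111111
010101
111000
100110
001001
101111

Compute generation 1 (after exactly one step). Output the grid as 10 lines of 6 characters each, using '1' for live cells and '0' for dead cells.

Simulating step by step:
Generation 0 (given above): 32 live cells
Generation 1: 26 live cells
(generation 1 grid is the final answer)

Answer: 011100
010010
010101
000011
100001
000001
100000
100110
001111
011111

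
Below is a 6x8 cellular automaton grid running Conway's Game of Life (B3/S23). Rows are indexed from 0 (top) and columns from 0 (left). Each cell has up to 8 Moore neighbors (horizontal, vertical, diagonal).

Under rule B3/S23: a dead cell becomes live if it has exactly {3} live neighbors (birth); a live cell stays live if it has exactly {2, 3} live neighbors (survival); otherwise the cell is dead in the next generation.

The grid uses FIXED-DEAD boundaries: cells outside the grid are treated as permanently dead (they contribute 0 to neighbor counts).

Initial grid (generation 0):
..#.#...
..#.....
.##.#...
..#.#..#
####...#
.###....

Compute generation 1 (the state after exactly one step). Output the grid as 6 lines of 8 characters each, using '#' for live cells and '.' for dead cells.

Simulating step by step:
Generation 0 (given above): 17 live cells
Generation 1: 10 live cells
(generation 1 grid is the final answer)

Answer: ...#....
..#.....
.##.....
#...#...
#...#...
#..#....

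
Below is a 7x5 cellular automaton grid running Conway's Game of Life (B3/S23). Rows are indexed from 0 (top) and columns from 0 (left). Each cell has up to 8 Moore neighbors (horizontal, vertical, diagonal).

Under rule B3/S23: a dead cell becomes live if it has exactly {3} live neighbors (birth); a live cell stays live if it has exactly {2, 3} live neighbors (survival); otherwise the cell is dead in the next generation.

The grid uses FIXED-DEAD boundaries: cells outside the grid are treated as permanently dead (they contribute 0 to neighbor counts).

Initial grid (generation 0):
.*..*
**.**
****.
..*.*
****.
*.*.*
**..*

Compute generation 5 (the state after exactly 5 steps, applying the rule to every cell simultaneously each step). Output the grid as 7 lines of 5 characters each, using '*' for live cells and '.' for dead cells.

Simulating step by step:
Generation 0 (given above): 22 live cells
Generation 1: 14 live cells
*****
....*
*....
....*
*...*
....*
**.*.
Generation 2: 13 live cells
.****
*.*.*
.....
.....
...**
**.**
.....
Generation 3: 11 live cells
.**.*
..*.*
.....
.....
..***
..***
.....
Generation 4: 10 live cells
.**..
.**..
.....
...*.
..*.*
..*.*
...*.
Generation 5: 11 live cells
(generation 5 grid is the final answer)

Answer: .**..
.**..
..*..
...*.
..*.*
..*.*
...*.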